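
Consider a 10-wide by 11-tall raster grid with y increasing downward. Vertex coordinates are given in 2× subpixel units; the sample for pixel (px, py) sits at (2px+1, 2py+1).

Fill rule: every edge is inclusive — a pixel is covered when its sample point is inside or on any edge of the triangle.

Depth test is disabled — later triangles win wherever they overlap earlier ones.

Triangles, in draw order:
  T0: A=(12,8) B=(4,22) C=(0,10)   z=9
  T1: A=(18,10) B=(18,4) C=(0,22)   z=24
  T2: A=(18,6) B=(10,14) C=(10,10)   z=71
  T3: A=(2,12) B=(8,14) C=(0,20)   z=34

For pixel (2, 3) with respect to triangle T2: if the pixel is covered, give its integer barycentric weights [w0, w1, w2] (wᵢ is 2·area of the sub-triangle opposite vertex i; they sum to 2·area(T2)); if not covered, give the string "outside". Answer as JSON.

T0:
  2·area = 152
  edge (12, 8)→(4, 22): d=(-8,14) inclusive
  edge (4, 22)→(0, 10): d=(-4,-12) inclusive
  edge (0, 10)→(12, 8): d=(12,-2) inclusive
    (3,4)@(7, 9): e=[62,88,2] → █
    (4,4)@(9, 9): e=[34,112,6] → █
    (5,4)@(11, 9): e=[6,136,10] → █
    (6,4)@(13, 9): e=[-22,160,14] → ·
    (0,5)@(1, 11): e=[130,8,14] → █
    (1,5)@(3, 11): e=[102,32,18] → █
    (2,5)@(5, 11): e=[74,56,22] → █
    (5,5)@(11, 11): e=[-10,128,34] → ·
    (0,6)@(1, 13): e=[114,0,38] → █  [on edge]
    (5,6)@(11, 13): e=[-26,120,58] → ·
    (0,7)@(1, 15): e=[98,-8,62] → ·
    (1,7)@(3, 15): e=[70,16,66] → █
    (1,9)@(3, 19): e=[38,0,114] → █  [on edge]
  covered (20 px):
    · · · · · · · · · ·
    · · · · · · · · · ·
    · · · · · · · · · ·
    · · · · · · · · · ·
    · · · █ █ █ · · · ·
    █ █ █ █ █ · · · · ·
    █ █ █ █ █ · · · · ·
    · █ █ █ · · · · · ·
    · █ █ · · · · · · ·
    · █ █ · · · · · · ·
    · · · · · · · · · ·
T1:
  2·area = 108  (B↔C swapped to make it positive)
  edge (18, 10)→(0, 22): d=(-18,12) inclusive
  edge (0, 22)→(18, 4): d=(18,-18) inclusive
  edge (18, 4)→(18, 10): d=(0,6) inclusive
    (9,1)@(19, 3): e=[114,0,-6] → ·  [on edge]
    (8,2)@(17, 5): e=[102,0,6] → █  [on edge]
    (9,2)@(19, 5): e=[78,36,-6] → ·
    (7,3)@(15, 7): e=[90,0,18] → █  [on edge]
    (9,3)@(19, 7): e=[42,72,-6] → ·
    (6,4)@(13, 9): e=[78,0,30] → █  [on edge]
    (9,4)@(19, 9): e=[6,108,-6] → ·
    (5,5)@(11, 11): e=[66,0,42] → █  [on edge]
    (8,5)@(17, 11): e=[-6,108,6] → ·
    (4,6)@(9, 13): e=[54,0,54] → █  [on edge]
    (7,6)@(15, 13): e=[-18,108,18] → ·
    (3,7)@(7, 15): e=[42,0,66] → █  [on edge]
    (2,8)@(5, 17): e=[30,0,78] → █  [on edge]
    (1,9)@(3, 19): e=[18,0,90] → █  [on edge]
    (0,10)@(1, 21): e=[6,0,102] → █  [on edge]
  covered (18 px):
    · · · · · · · · · ·
    · · · · · · · · · ·
    · · · · · · · · █ ·
    · · · · · · · █ █ ·
    · · · · · · █ █ █ ·
    · · · · · █ █ █ · ·
    · · · · █ █ █ · · ·
    · · · █ █ · · · · ·
    · · █ █ · · · · · ·
    · █ · · · · · · · ·
    █ · · · · · · · · ·
T2:
  2·area = 32
  edge (18, 6)→(10, 14): d=(-8,8) inclusive
  edge (10, 14)→(10, 10): d=(0,-4) inclusive
  edge (10, 10)→(18, 6): d=(8,-4) inclusive
    (9,2)@(19, 5): e=[0,36,-4] → ·  [on edge]
    (8,3)@(17, 7): e=[0,28,4] → █  [on edge]
    (9,3)@(19, 7): e=[-16,36,12] → ·
    (6,4)@(13, 9): e=[16,12,4] → █
    (7,4)@(15, 9): e=[0,20,12] → █  [on edge]
    (8,4)@(17, 9): e=[-16,28,20] → ·
    (5,5)@(11, 11): e=[16,4,12] → █
    (6,5)@(13, 11): e=[0,12,20] → █  [on edge]
    (7,5)@(15, 11): e=[-16,20,28] → ·
    (5,6)@(11, 13): e=[0,4,28] → █  [on edge]
    (6,6)@(13, 13): e=[-16,12,36] → ·
    (4,7)@(9, 15): e=[0,-4,36] → ·  [on edge]
    (3,8)@(7, 17): e=[0,-12,44] → ·  [on edge]
    (2,9)@(5, 19): e=[0,-20,52] → ·  [on edge]
    (1,10)@(3, 21): e=[0,-28,60] → ·  [on edge]
  covered (6 px):
    · · · · · · · · · ·
    · · · · · · · · · ·
    · · · · · · · · · ·
    · · · · · · · · █ ·
    · · · · · · █ █ · ·
    · · · · · █ █ · · ·
    · · · · · █ · · · ·
    · · · · · · · · · ·
    · · · · · · · · · ·
    · · · · · · · · · ·
    · · · · · · · · · ·
T3:
  2·area = 52
  edge (2, 12)→(8, 14): d=(6,2) inclusive
  edge (8, 14)→(0, 20): d=(-8,6) inclusive
  edge (0, 20)→(2, 12): d=(2,-8) inclusive
    (1,6)@(3, 13): e=[4,38,10] → █
    (2,6)@(5, 13): e=[0,26,26] → █  [on edge]
    (3,6)@(7, 13): e=[-4,14,42] → ·
    (1,7)@(3, 15): e=[16,22,14] → █
    (3,7)@(7, 15): e=[8,-2,46] → ·
    (5,7)@(11, 15): e=[0,-26,78] → ·  [on edge]
    (0,8)@(1, 17): e=[32,18,2] → █
    (2,8)@(5, 17): e=[24,-6,34] → ·
    (8,8)@(17, 17): e=[0,-78,130] → ·  [on edge]
    (0,9)@(1, 19): e=[44,2,6] → █
    (1,9)@(3, 19): e=[40,-10,22] → ·
    (0,10)@(1, 21): e=[56,-14,10] → ·
  covered (7 px):
    · · · · · · · · · ·
    · · · · · · · · · ·
    · · · · · · · · · ·
    · · · · · · · · · ·
    · · · · · · · · · ·
    · · · · · · · · · ·
    · █ █ · · · · · · ·
    · █ █ · · · · · · ·
    █ █ · · · · · · · ·
    █ · · · · · · · · ·
    · · · · · · · · · ·

Result: "outside"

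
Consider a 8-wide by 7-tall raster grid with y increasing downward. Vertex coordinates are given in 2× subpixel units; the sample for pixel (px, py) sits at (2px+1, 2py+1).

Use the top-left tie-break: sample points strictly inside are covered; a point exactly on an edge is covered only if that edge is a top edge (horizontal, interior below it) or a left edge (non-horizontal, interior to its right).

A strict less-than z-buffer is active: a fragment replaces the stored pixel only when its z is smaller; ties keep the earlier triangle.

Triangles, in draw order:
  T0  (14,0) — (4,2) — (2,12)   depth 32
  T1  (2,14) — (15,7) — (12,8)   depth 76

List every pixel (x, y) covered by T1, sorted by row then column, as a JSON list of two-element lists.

T0:
  2·area = 96  (B↔C swapped to make it positive)
  edge (14, 0)→(2, 12): d=(-12,12) right/bottom  bias=-1
  edge (2, 12)→(4, 2): d=(2,-10) top-left  bias=+0
  edge (4, 2)→(14, 0): d=(10,-2) top-left  bias=+0
    (4,0)@(9, 1): e=[48,48,0] → X  [on edge]
    (5,0)@(11, 1): e=[24,68,4] → X
    (6,0)@(13, 1): e=[0,88,8] → .  [on edge]
    (2,1)@(5, 3): e=[72,12,12] → X
    (3,1)@(7, 3): e=[48,32,16] → X
    (5,1)@(11, 3): e=[0,72,24] → .  [on edge]
    (2,2)@(5, 5): e=[48,16,32] → X
    (4,2)@(9, 5): e=[0,56,40] → .  [on edge]
    (1,3)@(3, 7): e=[48,0,48] → X  [on edge]
    (3,3)@(7, 7): e=[0,40,56] → .  [on edge]
    (1,4)@(3, 9): e=[24,4,68] → X
    (2,4)@(5, 9): e=[0,24,72] → .  [on edge]
    (1,5)@(3, 11): e=[0,8,88] → .  [on edge]
    (0,6)@(1, 13): e=[0,-8,104] → .  [on edge]
  covered (10 px):
    . . . . X X . .
    . . X X X . . .
    . . X X . . . .
    . X X . . . . .
    . X . . . . . .
    . . . . . . . .
    . . . . . . . .
T1:
  2·area = 8  (B↔C swapped to make it positive)
  edge (2, 14)→(12, 8): d=(10,-6) top-left  bias=+0
  edge (12, 8)→(15, 7): d=(3,-1) top-left  bias=+0
  edge (15, 7)→(2, 14): d=(-13,7) right/bottom  bias=-1
    (7,3)@(15, 7): e=[8,0,0] → .  [on edge]
    (4,4)@(9, 9): e=[-8,0,16] → .  [on edge]
    (5,4)@(11, 9): e=[4,2,2] → X
    (6,4)@(13, 9): e=[16,4,-12] → .
    (1,5)@(3, 11): e=[-24,0,32] → .  [on edge]
    (3,5)@(7, 11): e=[0,4,4] → X  [on edge]
    (4,5)@(9, 11): e=[12,6,-10] → .
    (5,5)@(11, 11): e=[24,8,-24] → .
    (3,6)@(7, 13): e=[20,10,-22] → .
  covered (2 px):
    . . . . . . . .
    . . . . . . . .
    . . . . . . . .
    . . . . . . . .
    . . . . . X . .
    . . . X . . . .
    . . . . . . . .

Result: [[5,4],[3,5]]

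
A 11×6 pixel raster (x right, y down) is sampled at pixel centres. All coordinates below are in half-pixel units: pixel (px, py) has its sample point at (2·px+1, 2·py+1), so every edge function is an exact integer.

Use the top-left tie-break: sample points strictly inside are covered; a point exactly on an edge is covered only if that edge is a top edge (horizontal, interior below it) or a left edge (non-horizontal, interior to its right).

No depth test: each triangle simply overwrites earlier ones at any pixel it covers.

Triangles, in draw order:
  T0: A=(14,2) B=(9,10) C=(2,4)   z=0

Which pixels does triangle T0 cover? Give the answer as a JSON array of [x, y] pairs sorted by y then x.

T0:
  2·area = 86
  edge (14, 2)→(9, 10): d=(-5,8) right/bottom  bias=-1
  edge (9, 10)→(2, 4): d=(-7,-6) top-left  bias=+0
  edge (2, 4)→(14, 2): d=(12,-2) top-left  bias=+0
    (4,1)@(9, 3): e=[35,49,2] → █
    (5,1)@(11, 3): e=[19,61,6] → █
    (6,1)@(13, 3): e=[3,73,10] → █
    (7,1)@(15, 3): e=[-13,85,14] → ·
    (2,2)@(5, 5): e=[57,11,18] → █
    (3,2)@(7, 5): e=[41,23,22] → █
    (6,2)@(13, 5): e=[-7,59,34] → ·
    (2,3)@(5, 7): e=[47,-3,42] → ·
    (3,3)@(7, 7): e=[31,9,46] → █
    (5,3)@(11, 7): e=[-1,33,54] → ·
    (3,4)@(7, 9): e=[21,-5,70] → ·
    (4,4)@(9, 9): e=[5,7,74] → █
  covered (10 px):
    · · · · · · · · · · ·
    · · · · █ █ █ · · · ·
    · · █ █ █ █ · · · · ·
    · · · █ █ · · · · · ·
    · · · · █ · · · · · ·
    · · · · · · · · · · ·

Result: [[4,1],[5,1],[6,1],[2,2],[3,2],[4,2],[5,2],[3,3],[4,3],[4,4]]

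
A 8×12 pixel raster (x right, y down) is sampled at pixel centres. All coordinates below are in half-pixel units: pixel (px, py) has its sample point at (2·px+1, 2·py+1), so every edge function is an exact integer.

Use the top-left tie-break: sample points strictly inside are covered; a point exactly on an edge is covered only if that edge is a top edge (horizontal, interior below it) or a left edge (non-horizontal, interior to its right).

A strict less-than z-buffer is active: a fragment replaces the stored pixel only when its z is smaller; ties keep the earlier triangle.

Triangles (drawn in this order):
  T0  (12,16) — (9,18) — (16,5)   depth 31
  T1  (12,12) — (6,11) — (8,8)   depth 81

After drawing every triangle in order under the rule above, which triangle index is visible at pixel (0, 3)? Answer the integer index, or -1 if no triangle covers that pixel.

T0:
  2·area = 25
  edge (12, 16)→(9, 18): d=(-3,2) right/bottom  bias=-1
  edge (9, 18)→(16, 5): d=(7,-13) top-left  bias=+0
  edge (16, 5)→(12, 16): d=(-4,11) right/bottom  bias=-1
    (7,3)@(15, 7): e=[21,1,3] → █
    (7,4)@(15, 9): e=[15,15,-5] → ·
    (6,5)@(13, 11): e=[13,3,9] → █
    (7,5)@(15, 11): e=[9,29,-13] → ·
    (6,6)@(13, 13): e=[7,17,1] → █
    (7,6)@(15, 13): e=[3,43,-21] → ·
    (5,7)@(11, 15): e=[5,5,15] → █
    (6,7)@(13, 15): e=[1,31,-7] → ·
    (5,8)@(11, 17): e=[-1,19,7] → ·
  covered (4 px):
    · · · · · · · ·
    · · · · · · · ·
    · · · · · · · ·
    · · · · · · · █
    · · · · · · · ·
    · · · · · · █ ·
    · · · · · · █ ·
    · · · · · █ · ·
    · · · · · · · ·
    · · · · · · · ·
    · · · · · · · ·
    · · · · · · · ·
T1:
  2·area = 20
  edge (12, 12)→(6, 11): d=(-6,-1) top-left  bias=+0
  edge (6, 11)→(8, 8): d=(2,-3) top-left  bias=+0
  edge (8, 8)→(12, 12): d=(4,4) right/bottom  bias=-1
    (0,0)@(1, 1): e=[55,-35,0] → ·  [on edge]
    (1,1)@(3, 3): e=[45,-25,0] → ·  [on edge]
    (2,2)@(5, 5): e=[35,-15,0] → ·  [on edge]
    (3,3)@(7, 7): e=[25,-5,0] → ·  [on edge]
    (4,4)@(9, 9): e=[15,5,0] → ·  [on edge]
    (3,5)@(7, 11): e=[1,3,16] → █
    (4,5)@(9, 11): e=[3,9,8] → █
    (5,5)@(11, 11): e=[5,15,0] → ·  [on edge]
    (3,6)@(7, 13): e=[-11,7,24] → ·
    (4,6)@(9, 13): e=[-9,13,16] → ·
    (6,6)@(13, 13): e=[-5,25,0] → ·  [on edge]
    (7,7)@(15, 15): e=[-15,35,0] → ·  [on edge]
  covered (2 px):
    · · · · · · · ·
    · · · · · · · ·
    · · · · · · · ·
    · · · · · · · ·
    · · · · · · · ·
    · · · █ █ · · ·
    · · · · · · · ·
    · · · · · · · ·
    · · · · · · · ·
    · · · · · · · ·
    · · · · · · · ·
    · · · · · · · ·

Z-buffer (winner per pixel, '.' = empty):
  . . . . . . . .
  . . . . . . . .
  . . . . . . . .
  . . . . . . . 0
  . . . . . . . .
  . . . 1 1 . 0 .
  . . . . . . 0 .
  . . . . . 0 . .
  . . . . . . . .
  . . . . . . . .
  . . . . . . . .
  . . . . . . . .

Result: -1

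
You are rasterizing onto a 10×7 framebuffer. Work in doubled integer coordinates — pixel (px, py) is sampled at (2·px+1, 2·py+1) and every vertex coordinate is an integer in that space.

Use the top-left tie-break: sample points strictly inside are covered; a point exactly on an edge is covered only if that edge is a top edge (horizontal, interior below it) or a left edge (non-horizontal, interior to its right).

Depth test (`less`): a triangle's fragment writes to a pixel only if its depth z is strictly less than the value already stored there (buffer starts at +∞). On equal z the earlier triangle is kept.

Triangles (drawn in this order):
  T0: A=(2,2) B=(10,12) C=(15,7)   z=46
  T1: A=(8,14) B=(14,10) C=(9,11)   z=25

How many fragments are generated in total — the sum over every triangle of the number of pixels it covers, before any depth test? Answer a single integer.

T0:
  2·area = 90  (B↔C swapped to make it positive)
  edge (2, 2)→(15, 7): d=(13,5) right/bottom  bias=-1
  edge (15, 7)→(10, 12): d=(-5,5) right/bottom  bias=-1
  edge (10, 12)→(2, 2): d=(-8,-10) top-left  bias=+0
    (1,1)@(3, 3): e=[8,80,2] → X
    (2,1)@(5, 3): e=[-2,70,22] → .
    (9,1)@(19, 3): e=[-72,0,162] → .  [on edge]
    (1,2)@(3, 5): e=[34,70,-14] → .
    (2,2)@(5, 5): e=[24,60,6] → X
    (3,2)@(7, 5): e=[14,50,26] → X
    (4,2)@(9, 5): e=[4,40,46] → X
    (5,2)@(11, 5): e=[-6,30,66] → .
    (8,2)@(17, 5): e=[-36,0,126] → .  [on edge]
    (2,3)@(5, 7): e=[50,50,-10] → .
    (3,3)@(7, 7): e=[40,40,10] → X
    (5,3)@(11, 7): e=[20,20,50] → X
    (7,3)@(15, 7): e=[0,0,90] → .  [on edge]
    (6,4)@(13, 9): e=[36,0,54] → .  [on edge]
    (5,5)@(11, 11): e=[72,0,18] → .  [on edge]
    (4,6)@(9, 13): e=[108,0,-18] → .  [on edge]
  covered (10 px):
    . . . . . . . . . .
    . X . . . . . . . .
    . . X X X . . . . .
    . . . X X X X . . .
    . . . . X X . . . .
    . . . . . . . . . .
    . . . . . . . . . .
T1:
  2·area = 14  (B↔C swapped to make it positive)
  edge (8, 14)→(9, 11): d=(1,-3) top-left  bias=+0
  edge (9, 11)→(14, 10): d=(5,-1) top-left  bias=+0
  edge (14, 10)→(8, 14): d=(-6,4) right/bottom  bias=-1
    (5,2)@(11, 5): e=[0,-28,42] → .  [on edge]
    (9,4)@(19, 9): e=[28,0,-14] → .  [on edge]
    (4,5)@(9, 11): e=[0,0,14] → X  [on edge]
    (5,5)@(11, 11): e=[6,2,6] → X
    (6,5)@(13, 11): e=[12,4,-2] → .
    (4,6)@(9, 13): e=[2,10,2] → X
    (5,6)@(11, 13): e=[8,12,-6] → .
  covered (3 px):
    . . . . . . . . . .
    . . . . . . . . . .
    . . . . . . . . . .
    . . . . . . . . . .
    . . . . . . . . . .
    . . . . X X . . . .
    . . . . X . . . . .

Result: 13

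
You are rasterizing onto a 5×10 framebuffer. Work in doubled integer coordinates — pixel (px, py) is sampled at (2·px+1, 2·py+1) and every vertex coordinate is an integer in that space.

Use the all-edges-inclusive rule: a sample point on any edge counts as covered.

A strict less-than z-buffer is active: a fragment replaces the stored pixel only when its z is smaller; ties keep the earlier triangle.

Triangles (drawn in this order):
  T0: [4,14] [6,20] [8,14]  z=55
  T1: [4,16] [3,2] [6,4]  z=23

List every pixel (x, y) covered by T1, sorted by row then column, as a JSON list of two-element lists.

T0:
  2·area = 24  (B↔C swapped to make it positive)
  edge (4, 14)→(8, 14): d=(4,0) inclusive
  edge (8, 14)→(6, 20): d=(-2,6) inclusive
  edge (6, 20)→(4, 14): d=(-2,-6) inclusive
    (0,2)@(1, 5): e=[-36,60,0] → ·  [on edge]
    (1,5)@(3, 11): e=[-12,36,0] → ·  [on edge]
    (4,5)@(9, 11): e=[-12,0,36] → ·  [on edge]
    (2,7)@(5, 15): e=[4,16,4] → #
    (3,7)@(7, 15): e=[4,4,16] → #
    (4,7)@(9, 15): e=[4,-8,28] → ·
    (2,8)@(5, 17): e=[12,12,0] → #  [on edge]
    (3,8)@(7, 17): e=[12,0,12] → #  [on edge]
    (4,8)@(9, 17): e=[12,-12,24] → ·
    (2,9)@(5, 19): e=[20,8,-4] → ·
    (3,9)@(7, 19): e=[20,-4,8] → ·
  covered (4 px):
    · · · · ·
    · · · · ·
    · · · · ·
    · · · · ·
    · · · · ·
    · · · · ·
    · · · · ·
    · · # # ·
    · · # # ·
    · · · · ·
T1:
  2·area = 40
  edge (4, 16)→(3, 2): d=(-1,-14) inclusive
  edge (3, 2)→(6, 4): d=(3,2) inclusive
  edge (6, 4)→(4, 16): d=(-2,12) inclusive
    (2,2)@(5, 5): e=[25,5,10] → #
    (3,2)@(7, 5): e=[53,1,-14] → ·
    (2,3)@(5, 7): e=[23,11,6] → #
    (3,3)@(7, 7): e=[51,7,-18] → ·
    (2,4)@(5, 9): e=[21,17,2] → #
    (3,4)@(7, 9): e=[49,13,-22] → ·
    (2,5)@(5, 11): e=[19,23,-2] → ·
  covered (3 px):
    · · · · ·
    · · · · ·
    · · # · ·
    · · # · ·
    · · # · ·
    · · · · ·
    · · · · ·
    · · · · ·
    · · · · ·
    · · · · ·

Final: [[2,2],[2,3],[2,4]]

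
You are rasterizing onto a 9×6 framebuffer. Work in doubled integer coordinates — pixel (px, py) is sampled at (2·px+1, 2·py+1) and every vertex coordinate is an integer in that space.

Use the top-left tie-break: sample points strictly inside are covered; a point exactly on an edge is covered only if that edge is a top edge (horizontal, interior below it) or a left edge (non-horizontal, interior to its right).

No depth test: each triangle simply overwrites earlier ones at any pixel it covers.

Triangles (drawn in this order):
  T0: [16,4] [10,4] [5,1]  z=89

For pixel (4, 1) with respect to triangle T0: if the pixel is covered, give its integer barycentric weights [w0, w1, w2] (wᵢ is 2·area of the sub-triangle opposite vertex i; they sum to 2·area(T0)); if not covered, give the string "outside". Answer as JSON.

T0:
  2·area = 18
  edge (16, 4)→(10, 4): d=(-6,0) right/bottom  bias=-1
  edge (10, 4)→(5, 1): d=(-5,-3) top-left  bias=+0
  edge (5, 1)→(16, 4): d=(11,3) right/bottom  bias=-1
    (2,0)@(5, 1): e=[18,0,0] → .  [on edge]
    (4,1)@(9, 3): e=[6,2,10] → X
    (5,1)@(11, 3): e=[6,8,4] → X
    (6,1)@(13, 3): e=[6,14,-2] → .
    (4,2)@(9, 5): e=[-6,-8,32] → .
    (5,2)@(11, 5): e=[-6,-2,26] → .
    (7,3)@(15, 7): e=[-18,0,36] → .  [on edge]
  covered (2 px):
    . . . . . . . . .
    . . . . X X . . .
    . . . . . . . . .
    . . . . . . . . .
    . . . . . . . . .
    . . . . . . . . .

Result: [2,10,6]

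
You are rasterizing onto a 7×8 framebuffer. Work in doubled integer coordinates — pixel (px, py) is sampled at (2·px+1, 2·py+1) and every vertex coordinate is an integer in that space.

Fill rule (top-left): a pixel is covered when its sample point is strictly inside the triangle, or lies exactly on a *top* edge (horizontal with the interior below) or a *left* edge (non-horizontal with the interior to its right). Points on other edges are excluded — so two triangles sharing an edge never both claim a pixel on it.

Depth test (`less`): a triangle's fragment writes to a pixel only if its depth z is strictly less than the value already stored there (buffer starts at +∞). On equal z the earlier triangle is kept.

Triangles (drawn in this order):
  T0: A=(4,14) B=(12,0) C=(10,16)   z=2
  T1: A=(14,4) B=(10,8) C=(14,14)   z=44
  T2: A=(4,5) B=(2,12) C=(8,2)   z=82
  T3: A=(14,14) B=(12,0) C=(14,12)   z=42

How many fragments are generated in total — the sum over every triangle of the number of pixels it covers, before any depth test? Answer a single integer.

T0:
  2·area = 100
  edge (4, 14)→(12, 0): d=(8,-14) top-left  bias=+0
  edge (12, 0)→(10, 16): d=(-2,16) right/bottom  bias=-1
  edge (10, 16)→(4, 14): d=(-6,-2) top-left  bias=+0
    (5,1)@(11, 3): e=[10,10,80] → X
    (6,1)@(13, 3): e=[38,-22,84] → .
    (5,2)@(11, 5): e=[26,6,68] → X
    (6,2)@(13, 5): e=[54,-26,72] → .
    (4,3)@(9, 7): e=[14,34,52] → X
    (6,3)@(13, 7): e=[70,-30,60] → .
    (3,4)@(7, 9): e=[2,62,36] → X
    (5,4)@(11, 9): e=[58,-2,44] → .
    (3,5)@(7, 11): e=[18,58,24] → X
    (5,5)@(11, 11): e=[74,-6,32] → .
    (0,6)@(1, 13): e=[-50,150,0] → .  [on edge]
    (2,6)@(5, 13): e=[6,86,8] → X
    (3,7)@(7, 15): e=[50,50,0] → X  [on edge]
  covered (13 px):
    . . . . . . .
    . . . . . X .
    . . . . . X .
    . . . . X X .
    . . . X X . .
    . . . X X . .
    . . X X X . .
    . . . X X . .
T1:
  2·area = 40  (B↔C swapped to make it positive)
  edge (14, 4)→(14, 14): d=(0,10) right/bottom  bias=-1
  edge (14, 14)→(10, 8): d=(-4,-6) top-left  bias=+0
  edge (10, 8)→(14, 4): d=(4,-4) top-left  bias=+0
    (6,2)@(13, 5): e=[10,30,0] → X  [on edge]
    (5,3)@(11, 7): e=[30,10,0] → X  [on edge]
    (4,4)@(9, 9): e=[50,-10,0] → .  [on edge]
    (5,4)@(11, 9): e=[30,2,8] → X
    (3,5)@(7, 11): e=[70,-30,0] → .  [on edge]
    (5,5)@(11, 11): e=[30,-6,16] → .
    (6,5)@(13, 11): e=[10,6,24] → X
    (2,6)@(5, 13): e=[90,-50,0] → .  [on edge]
    (6,6)@(13, 13): e=[10,-2,32] → .
    (1,7)@(3, 15): e=[110,-70,0] → .  [on edge]
  covered (6 px):
    . . . . . . .
    . . . . . . .
    . . . . . . X
    . . . . . X X
    . . . . . X X
    . . . . . . X
    . . . . . . .
    . . . . . . .
T2:
  2·area = 22  (B↔C swapped to make it positive)
  edge (4, 5)→(8, 2): d=(4,-3) top-left  bias=+0
  edge (8, 2)→(2, 12): d=(-6,10) right/bottom  bias=-1
  edge (2, 12)→(4, 5): d=(2,-7) top-left  bias=+0
    (3,1)@(7, 3): e=[1,4,17] → X
    (4,1)@(9, 3): e=[7,-16,31] → .
    (2,2)@(5, 5): e=[3,12,7] → X
    (3,2)@(7, 5): e=[9,-8,21] → .
    (2,3)@(5, 7): e=[11,0,11] → .  [on edge]
    (1,4)@(3, 9): e=[13,8,1] → X
    (2,4)@(5, 9): e=[19,-12,15] → .
    (1,5)@(3, 11): e=[21,-4,5] → .
  covered (3 px):
    . . . . . . .
    . . . X . . .
    . . X . . . .
    . . . . . . .
    . X . . . . .
    . . . . . . .
    . . . . . . .
    . . . . . . .
T3:
  2·area = 4
  edge (14, 14)→(12, 0): d=(-2,-14) top-left  bias=+0
  edge (12, 0)→(14, 12): d=(2,12) right/bottom  bias=-1
  edge (14, 12)→(14, 14): d=(0,2) right/bottom  bias=-1
    (6,3)@(13, 7): e=[0,2,2] → X  [on edge]
    (6,4)@(13, 9): e=[-4,6,2] → .
  covered (1 px):
    . . . . . . .
    . . . . . . .
    . . . . . . .
    . . . . . . X
    . . . . . . .
    . . . . . . .
    . . . . . . .
    . . . . . . .

Result: 23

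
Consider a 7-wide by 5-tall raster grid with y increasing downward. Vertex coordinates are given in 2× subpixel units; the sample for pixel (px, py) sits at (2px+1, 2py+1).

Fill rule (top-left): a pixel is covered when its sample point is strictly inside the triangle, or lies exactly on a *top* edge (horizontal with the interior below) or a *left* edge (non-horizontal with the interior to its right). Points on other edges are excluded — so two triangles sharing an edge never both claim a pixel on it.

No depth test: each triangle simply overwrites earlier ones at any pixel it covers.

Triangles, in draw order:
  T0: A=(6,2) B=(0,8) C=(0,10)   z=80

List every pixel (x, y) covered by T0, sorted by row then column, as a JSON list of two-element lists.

T0:
  2·area = 12  (B↔C swapped to make it positive)
  edge (6, 2)→(0, 10): d=(-6,8) right/bottom  bias=-1
  edge (0, 10)→(0, 8): d=(0,-2) top-left  bias=+0
  edge (0, 8)→(6, 2): d=(6,-6) top-left  bias=+0
    (3,0)@(7, 1): e=[-2,14,0] → ·  [on edge]
    (2,1)@(5, 3): e=[2,10,0] → #  [on edge]
    (3,1)@(7, 3): e=[-14,14,12] → ·
    (1,2)@(3, 5): e=[6,6,0] → #  [on edge]
    (2,2)@(5, 5): e=[-10,10,12] → ·
    (0,3)@(1, 7): e=[10,2,0] → #  [on edge]
    (1,3)@(3, 7): e=[-6,6,12] → ·
    (0,4)@(1, 9): e=[-2,2,12] → ·
  covered (3 px):
    · · · · · · ·
    · · # · · · ·
    · # · · · · ·
    # · · · · · ·
    · · · · · · ·

Answer: [[2,1],[1,2],[0,3]]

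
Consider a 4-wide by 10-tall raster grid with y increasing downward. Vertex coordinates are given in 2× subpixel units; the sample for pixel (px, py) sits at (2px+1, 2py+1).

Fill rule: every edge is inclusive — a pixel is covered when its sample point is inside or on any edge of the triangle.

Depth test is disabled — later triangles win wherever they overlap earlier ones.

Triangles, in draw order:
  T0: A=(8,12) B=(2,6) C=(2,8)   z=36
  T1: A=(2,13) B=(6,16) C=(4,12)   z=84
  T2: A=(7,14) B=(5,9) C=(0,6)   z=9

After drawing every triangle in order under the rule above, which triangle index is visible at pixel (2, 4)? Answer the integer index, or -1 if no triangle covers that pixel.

T0:
  2·area = 12  (B↔C swapped to make it positive)
  edge (8, 12)→(2, 8): d=(-6,-4) inclusive
  edge (2, 8)→(2, 6): d=(0,-2) inclusive
  edge (2, 6)→(8, 12): d=(6,6) inclusive
    (0,2)@(1, 5): e=[14,-2,0] → ·  [on edge]
    (1,3)@(3, 7): e=[10,2,0] → █  [on edge]
    (2,3)@(5, 7): e=[18,6,-12] → ·
    (1,4)@(3, 9): e=[-2,2,12] → ·
    (2,4)@(5, 9): e=[6,6,0] → █  [on edge]
    (3,4)@(7, 9): e=[14,10,-12] → ·
    (2,5)@(5, 11): e=[-6,6,12] → ·
    (3,5)@(7, 11): e=[2,10,0] → █  [on edge]
    (3,6)@(7, 13): e=[-10,10,12] → ·
  covered (3 px):
    · · · ·
    · · · ·
    · · · ·
    · █ · ·
    · · █ ·
    · · · █
    · · · ·
    · · · ·
    · · · ·
    · · · ·
T1:
  2·area = 10  (B↔C swapped to make it positive)
  edge (2, 13)→(4, 12): d=(2,-1) inclusive
  edge (4, 12)→(6, 16): d=(2,4) inclusive
  edge (6, 16)→(2, 13): d=(-4,-3) inclusive
    (1,6)@(3, 13): e=[1,6,3] → █
    (2,6)@(5, 13): e=[3,-2,9] → ·
    (1,7)@(3, 15): e=[5,10,-5] → ·
    (2,7)@(5, 15): e=[7,2,1] → █
    (3,7)@(7, 15): e=[9,-6,7] → ·
    (2,8)@(5, 17): e=[11,6,-7] → ·
  covered (2 px):
    · · · ·
    · · · ·
    · · · ·
    · · · ·
    · · · ·
    · · · ·
    · █ · ·
    · · █ ·
    · · · ·
    · · · ·
T2:
  2·area = 19  (B↔C swapped to make it positive)
  edge (7, 14)→(0, 6): d=(-7,-8) inclusive
  edge (0, 6)→(5, 9): d=(5,3) inclusive
  edge (5, 9)→(7, 14): d=(2,5) inclusive
    (0,3)@(1, 7): e=[1,2,16] → █
    (1,3)@(3, 7): e=[17,-4,6] → ·
    (0,4)@(1, 9): e=[-13,12,20] → ·
    (1,4)@(3, 9): e=[3,6,10] → █
    (2,4)@(5, 9): e=[19,0,0] → █  [on edge]
    (3,4)@(7, 9): e=[35,-6,-10] → ·
    (1,5)@(3, 11): e=[-11,16,14] → ·
    (2,5)@(5, 11): e=[5,10,4] → █
    (3,5)@(7, 11): e=[21,4,-6] → ·
    (2,6)@(5, 13): e=[-9,20,8] → ·
  covered (4 px):
    · · · ·
    · · · ·
    · · · ·
    █ · · ·
    · █ █ ·
    · · █ ·
    · · · ·
    · · · ·
    · · · ·
    · · · ·

Z-buffer (winner per pixel, '.' = empty):
  . . . .
  . . . .
  . . . .
  2 0 . .
  . 2 2 .
  . . 2 0
  . 1 . .
  . . 1 .
  . . . .
  . . . .

Final: 2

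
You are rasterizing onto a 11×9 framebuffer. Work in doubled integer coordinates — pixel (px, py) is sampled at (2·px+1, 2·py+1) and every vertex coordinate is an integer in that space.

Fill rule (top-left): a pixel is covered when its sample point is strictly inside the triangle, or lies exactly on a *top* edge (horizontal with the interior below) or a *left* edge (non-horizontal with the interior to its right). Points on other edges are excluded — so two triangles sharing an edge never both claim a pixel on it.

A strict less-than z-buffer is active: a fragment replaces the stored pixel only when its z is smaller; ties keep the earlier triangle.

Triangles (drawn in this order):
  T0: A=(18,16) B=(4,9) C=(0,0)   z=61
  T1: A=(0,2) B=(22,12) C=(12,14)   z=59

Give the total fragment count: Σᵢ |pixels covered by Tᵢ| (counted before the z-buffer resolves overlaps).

T0:
  2·area = 98
  edge (18, 16)→(4, 9): d=(-14,-7) top-left  bias=+0
  edge (4, 9)→(0, 0): d=(-4,-9) top-left  bias=+0
  edge (0, 0)→(18, 16): d=(18,16) right/bottom  bias=-1
    (0,0)@(1, 1): e=[91,5,2] → X
    (1,0)@(3, 1): e=[105,23,-30] → .
    (0,1)@(1, 3): e=[63,-3,38] → .
    (1,1)@(3, 3): e=[77,15,6] → X
    (2,1)@(5, 3): e=[91,33,-26] → .
    (1,2)@(3, 5): e=[49,7,42] → X
    (2,2)@(5, 5): e=[63,25,10] → X
    (3,2)@(7, 5): e=[77,43,-22] → .
    (1,3)@(3, 7): e=[21,-1,78] → .
    (2,3)@(5, 7): e=[35,17,46] → X
    (3,3)@(7, 7): e=[49,35,14] → X
    (4,3)@(9, 7): e=[63,53,-18] → .
  covered (12 px):
    X . . . . . . . . . .
    . X . . . . . . . . .
    . X X . . . . . . . .
    . . X X . . . . . . .
    . . X X X . . . . . .
    . . . . X X . . . . .
    . . . . . . X . . . .
    . . . . . . . . . . .
    . . . . . . . . . . .
T1:
  2·area = 144
  edge (0, 2)→(22, 12): d=(22,10) right/bottom  bias=-1
  edge (22, 12)→(12, 14): d=(-10,2) right/bottom  bias=-1
  edge (12, 14)→(0, 2): d=(-12,-12) top-left  bias=+0
    (0,1)@(1, 3): e=[12,132,0] → X  [on edge]
    (1,1)@(3, 3): e=[-8,128,24] → .
    (0,2)@(1, 5): e=[56,112,-24] → .
    (1,2)@(3, 5): e=[36,108,0] → X  [on edge]
    (2,2)@(5, 5): e=[16,104,24] → X
    (3,2)@(7, 5): e=[-4,100,48] → .
    (1,3)@(3, 7): e=[80,88,-24] → .
    (2,3)@(5, 7): e=[60,84,0] → X  [on edge]
    (3,3)@(7, 7): e=[40,80,24] → X
    (4,3)@(9, 7): e=[20,76,48] → X
    (5,3)@(11, 7): e=[0,72,72] → .  [on edge]
    (2,4)@(5, 9): e=[104,64,-24] → .
    (3,4)@(7, 9): e=[84,60,0] → X  [on edge]
    (4,5)@(9, 11): e=[108,36,0] → X  [on edge]
    (5,6)@(11, 13): e=[132,12,0] → X  [on edge]
    (8,6)@(17, 13): e=[72,0,72] → .  [on edge]
    (3,7)@(7, 15): e=[216,0,-72] → .  [on edge]
    (6,7)@(13, 15): e=[156,-12,0] → .  [on edge]
    (7,8)@(15, 17): e=[180,-36,0] → .  [on edge]
  covered (20 px):
    . . . . . . . . . . .
    X . . . . . . . . . .
    . X X . . . . . . . .
    . . X X X . . . . . .
    . . . X X X X X . . .
    . . . . X X X X X X .
    . . . . . X X X . . .
    . . . . . . . . . . .
    . . . . . . . . . . .

Result: 32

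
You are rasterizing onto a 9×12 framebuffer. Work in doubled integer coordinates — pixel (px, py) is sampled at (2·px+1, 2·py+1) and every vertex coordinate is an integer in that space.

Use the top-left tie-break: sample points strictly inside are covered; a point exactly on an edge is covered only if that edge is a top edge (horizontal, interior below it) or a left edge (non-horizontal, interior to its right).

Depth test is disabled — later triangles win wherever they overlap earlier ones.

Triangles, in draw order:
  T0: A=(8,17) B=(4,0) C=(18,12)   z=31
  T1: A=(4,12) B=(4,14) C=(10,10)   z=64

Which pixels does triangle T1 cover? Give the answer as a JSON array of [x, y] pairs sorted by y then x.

T0:
  2·area = 190
  edge (8, 17)→(4, 0): d=(-4,-17) top-left  bias=+0
  edge (4, 0)→(18, 12): d=(14,12) right/bottom  bias=-1
  edge (18, 12)→(8, 17): d=(-10,5) right/bottom  bias=-1
    (2,0)@(5, 1): e=[13,2,175] → X
    (3,0)@(7, 1): e=[47,-22,165] → .
    (2,1)@(5, 3): e=[5,30,155] → X
    (3,1)@(7, 3): e=[39,6,145] → X
    (4,1)@(9, 3): e=[73,-18,135] → .
    (2,2)@(5, 5): e=[-3,58,135] → .
    (3,2)@(7, 5): e=[31,34,125] → X
    (4,2)@(9, 5): e=[65,10,115] → X
    (5,2)@(11, 5): e=[99,-14,105] → .
    (3,3)@(7, 7): e=[23,62,105] → X
    (5,3)@(11, 7): e=[91,14,85] → X
    (6,3)@(13, 7): e=[125,-10,75] → .
  covered (23 px):
    . . X . . . . . .
    . . X X . . . . .
    . . . X X . . . .
    . . . X X X . . .
    . . . X X X X . .
    . . . X X X X X .
    . . . . X X X X .
    . . . . X X . . .
    . . . . . . . . .
    . . . . . . . . .
    . . . . . . . . .
    . . . . . . . . .
T1:
  2·area = 12  (B↔C swapped to make it positive)
  edge (4, 12)→(10, 10): d=(6,-2) top-left  bias=+0
  edge (10, 10)→(4, 14): d=(-6,4) right/bottom  bias=-1
  edge (4, 14)→(4, 12): d=(0,-2) top-left  bias=+0
    (6,4)@(13, 9): e=[0,-6,18] → .  [on edge]
    (3,5)@(7, 11): e=[0,6,6] → X  [on edge]
    (4,5)@(9, 11): e=[4,-2,10] → .
    (0,6)@(1, 13): e=[0,18,-6] → .  [on edge]
    (2,6)@(5, 13): e=[8,2,2] → X
    (3,6)@(7, 13): e=[12,-6,6] → .
    (2,7)@(5, 15): e=[20,-10,2] → .
  covered (2 px):
    . . . . . . . . .
    . . . . . . . . .
    . . . . . . . . .
    . . . . . . . . .
    . . . . . . . . .
    . . . X . . . . .
    . . X . . . . . .
    . . . . . . . . .
    . . . . . . . . .
    . . . . . . . . .
    . . . . . . . . .
    . . . . . . . . .

Final: [[3,5],[2,6]]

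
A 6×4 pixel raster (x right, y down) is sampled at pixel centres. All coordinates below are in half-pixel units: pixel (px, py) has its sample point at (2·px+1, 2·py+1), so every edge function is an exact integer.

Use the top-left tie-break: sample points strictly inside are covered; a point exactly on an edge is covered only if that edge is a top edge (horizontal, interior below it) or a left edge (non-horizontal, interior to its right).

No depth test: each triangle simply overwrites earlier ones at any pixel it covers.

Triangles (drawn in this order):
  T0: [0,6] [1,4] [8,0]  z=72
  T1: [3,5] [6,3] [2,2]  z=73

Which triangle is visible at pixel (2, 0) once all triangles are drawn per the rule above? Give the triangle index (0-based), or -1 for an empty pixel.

T0:
  2·area = 10
  edge (0, 6)→(1, 4): d=(1,-2) top-left  bias=+0
  edge (1, 4)→(8, 0): d=(7,-4) top-left  bias=+0
  edge (8, 0)→(0, 6): d=(-8,6) right/bottom  bias=-1
    (1,1)@(3, 3): e=[3,1,6] → #
    (2,1)@(5, 3): e=[7,9,-6] → ·
    (0,2)@(1, 5): e=[1,7,2] → #
    (1,2)@(3, 5): e=[5,15,-10] → ·
    (0,3)@(1, 7): e=[3,21,-14] → ·
  covered (2 px):
    · · · · · ·
    · # · · · ·
    # · · · · ·
    · · · · · ·
T1:
  2·area = 11  (B↔C swapped to make it positive)
  edge (3, 5)→(2, 2): d=(-1,-3) top-left  bias=+0
  edge (2, 2)→(6, 3): d=(4,1) right/bottom  bias=-1
  edge (6, 3)→(3, 5): d=(-3,2) right/bottom  bias=-1
    (4,0)@(9, 1): e=[22,-11,0] → ·  [on edge]
    (1,1)@(3, 3): e=[2,3,6] → #
    (2,1)@(5, 3): e=[8,1,2] → #
    (3,1)@(7, 3): e=[14,-1,-2] → ·
    (1,2)@(3, 5): e=[0,11,0] → ·  [on edge]
    (2,2)@(5, 5): e=[6,9,-4] → ·
  covered (2 px):
    · · · · · ·
    · # # · · ·
    · · · · · ·
    · · · · · ·

Z-buffer (winner per pixel, '.' = empty):
  . . . . . .
  . 1 1 . . .
  0 . . . . .
  . . . . . .

Result: -1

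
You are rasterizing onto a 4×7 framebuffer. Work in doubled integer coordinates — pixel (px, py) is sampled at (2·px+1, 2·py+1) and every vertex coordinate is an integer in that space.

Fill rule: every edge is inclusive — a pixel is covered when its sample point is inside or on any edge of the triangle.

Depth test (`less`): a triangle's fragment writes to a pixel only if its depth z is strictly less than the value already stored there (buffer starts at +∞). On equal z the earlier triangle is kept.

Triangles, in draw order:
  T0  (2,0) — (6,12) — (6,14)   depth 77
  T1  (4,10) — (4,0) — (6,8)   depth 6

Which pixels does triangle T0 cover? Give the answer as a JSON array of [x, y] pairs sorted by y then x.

T0:
  2·area = 8
  edge (2, 0)→(6, 12): d=(4,12) inclusive
  edge (6, 12)→(6, 14): d=(0,2) inclusive
  edge (6, 14)→(2, 0): d=(-4,-14) inclusive
    (1,1)@(3, 3): e=[0,6,2] → X  [on edge]
    (2,1)@(5, 3): e=[-24,2,30] → .
    (1,2)@(3, 5): e=[8,6,-6] → .
    (2,4)@(5, 9): e=[0,2,6] → X  [on edge]
    (3,4)@(7, 9): e=[-24,-2,34] → .
    (2,5)@(5, 11): e=[8,2,-2] → .
  covered (2 px):
    . . . .
    . X . .
    . . . .
    . . . .
    . . X .
    . . . .
    . . . .
T1:
  2·area = 20
  edge (4, 10)→(4, 0): d=(0,-10) inclusive
  edge (4, 0)→(6, 8): d=(2,8) inclusive
  edge (6, 8)→(4, 10): d=(-2,2) inclusive
    (2,2)@(5, 5): e=[10,2,8] → X
    (3,2)@(7, 5): e=[30,-14,4] → .
    (2,3)@(5, 7): e=[10,6,4] → X
    (3,3)@(7, 7): e=[30,-10,0] → .  [on edge]
    (2,4)@(5, 9): e=[10,10,0] → X  [on edge]
    (3,4)@(7, 9): e=[30,-6,-4] → .
    (1,5)@(3, 11): e=[-10,30,0] → .  [on edge]
    (2,5)@(5, 11): e=[10,14,-4] → .
    (0,6)@(1, 13): e=[-30,50,0] → .  [on edge]
  covered (3 px):
    . . . .
    . . . .
    . . X .
    . . X .
    . . X .
    . . . .
    . . . .

Answer: [[1,1],[2,4]]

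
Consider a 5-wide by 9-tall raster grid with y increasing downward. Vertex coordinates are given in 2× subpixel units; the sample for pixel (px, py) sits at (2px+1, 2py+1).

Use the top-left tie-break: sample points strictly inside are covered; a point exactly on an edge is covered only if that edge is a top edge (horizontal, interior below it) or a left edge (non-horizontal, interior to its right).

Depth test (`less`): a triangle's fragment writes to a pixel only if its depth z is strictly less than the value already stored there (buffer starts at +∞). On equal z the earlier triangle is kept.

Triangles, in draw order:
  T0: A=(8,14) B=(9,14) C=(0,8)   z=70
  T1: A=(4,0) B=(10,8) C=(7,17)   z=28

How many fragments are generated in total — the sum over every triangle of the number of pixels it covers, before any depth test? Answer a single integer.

T0:
  2·area = 6  (B↔C swapped to make it positive)
  edge (8, 14)→(0, 8): d=(-8,-6) top-left  bias=+0
  edge (0, 8)→(9, 14): d=(9,6) right/bottom  bias=-1
  edge (9, 14)→(8, 14): d=(-1,0) right/bottom  bias=-1
    (3,6)@(7, 13): e=[2,3,1] → #
    (4,6)@(9, 13): e=[14,-9,1] → ·
    (3,7)@(7, 15): e=[-14,21,-1] → ·
  covered (1 px):
    · · · · ·
    · · · · ·
    · · · · ·
    · · · · ·
    · · · · ·
    · · · · ·
    · · · # ·
    · · · · ·
    · · · · ·
T1:
  2·area = 78
  edge (4, 0)→(10, 8): d=(6,8) right/bottom  bias=-1
  edge (10, 8)→(7, 17): d=(-3,9) right/bottom  bias=-1
  edge (7, 17)→(4, 0): d=(-3,-17) top-left  bias=+0
    (2,1)@(5, 3): e=[10,60,8] → #
    (3,1)@(7, 3): e=[-6,42,42] → ·
    (2,2)@(5, 5): e=[22,54,2] → #
    (3,2)@(7, 5): e=[6,36,36] → #
    (4,2)@(9, 5): e=[-10,18,70] → ·
    (2,3)@(5, 7): e=[34,48,-4] → ·
    (3,3)@(7, 7): e=[18,30,30] → #
    (4,3)@(9, 7): e=[2,12,64] → #
    (3,4)@(7, 9): e=[30,24,24] → #
    (3,5)@(7, 11): e=[42,18,18] → #
    (4,5)@(9, 11): e=[26,0,52] → ·  [on edge]
    (3,6)@(7, 13): e=[54,12,12] → #
    (3,8)@(7, 17): e=[78,0,0] → ·  [on edge]
  covered (10 px):
    · · · · ·
    · · # · ·
    · · # # ·
    · · · # #
    · · · # #
    · · · # ·
    · · · # ·
    · · · # ·
    · · · · ·

Result: 11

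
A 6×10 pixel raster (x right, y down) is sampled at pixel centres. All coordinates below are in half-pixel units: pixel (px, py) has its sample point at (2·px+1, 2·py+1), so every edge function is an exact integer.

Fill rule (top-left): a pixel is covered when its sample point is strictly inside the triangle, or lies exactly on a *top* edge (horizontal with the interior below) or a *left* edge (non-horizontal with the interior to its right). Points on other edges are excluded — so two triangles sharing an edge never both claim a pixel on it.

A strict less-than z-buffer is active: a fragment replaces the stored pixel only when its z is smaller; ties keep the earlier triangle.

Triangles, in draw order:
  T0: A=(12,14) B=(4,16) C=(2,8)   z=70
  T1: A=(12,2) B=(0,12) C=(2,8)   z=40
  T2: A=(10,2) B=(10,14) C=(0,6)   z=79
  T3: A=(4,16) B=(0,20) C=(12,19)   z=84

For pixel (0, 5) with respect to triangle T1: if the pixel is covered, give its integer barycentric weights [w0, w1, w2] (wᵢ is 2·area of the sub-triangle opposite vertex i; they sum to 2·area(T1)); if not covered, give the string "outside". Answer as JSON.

T0:
  2·area = 68
  edge (12, 14)→(4, 16): d=(-8,2) right/bottom  bias=-1
  edge (4, 16)→(2, 8): d=(-2,-8) top-left  bias=+0
  edge (2, 8)→(12, 14): d=(10,6) right/bottom  bias=-1
    (1,4)@(3, 9): e=[58,6,4] → █
    (2,4)@(5, 9): e=[54,22,-8] → ·
    (1,5)@(3, 11): e=[42,2,24] → █
    (2,5)@(5, 11): e=[38,18,12] → █
    (3,5)@(7, 11): e=[34,34,0] → ·  [on edge]
    (1,6)@(3, 13): e=[26,-2,44] → ·
    (2,6)@(5, 13): e=[22,14,32] → █
    (3,6)@(7, 13): e=[18,30,20] → █
    (4,6)@(9, 13): e=[14,46,8] → █
    (5,6)@(11, 13): e=[10,62,-4] → ·
    (2,7)@(5, 15): e=[6,10,52] → █
    (4,7)@(9, 15): e=[-2,42,28] → ·
  covered (8 px):
    · · · · · ·
    · · · · · ·
    · · · · · ·
    · · · · · ·
    · █ · · · ·
    · █ █ · · ·
    · · █ █ █ ·
    · · █ █ · ·
    · · · · · ·
    · · · · · ·
T1:
  2·area = 28
  edge (12, 2)→(0, 12): d=(-12,10) right/bottom  bias=-1
  edge (0, 12)→(2, 8): d=(2,-4) top-left  bias=+0
  edge (2, 8)→(12, 2): d=(10,-6) top-left  bias=+0
    (3,2)@(7, 5): e=[14,14,0] → █  [on edge]
    (4,2)@(9, 5): e=[-6,22,12] → ·
    (2,3)@(5, 7): e=[10,10,8] → █
    (3,3)@(7, 7): e=[-10,18,20] → ·
    (1,4)@(3, 9): e=[6,6,16] → █
    (2,4)@(5, 9): e=[-14,14,28] → ·
    (0,5)@(1, 11): e=[2,2,24] → █
    (1,5)@(3, 11): e=[-18,10,36] → ·
    (0,6)@(1, 13): e=[-22,6,44] → ·
  covered (4 px):
    · · · · · ·
    · · · · · ·
    · · · █ · ·
    · · █ · · ·
    · █ · · · ·
    █ · · · · ·
    · · · · · ·
    · · · · · ·
    · · · · · ·
    · · · · · ·
T2:
  2·area = 120
  edge (10, 2)→(10, 14): d=(0,12) right/bottom  bias=-1
  edge (10, 14)→(0, 6): d=(-10,-8) top-left  bias=+0
  edge (0, 6)→(10, 2): d=(10,-4) top-left  bias=+0
    (4,1)@(9, 3): e=[12,102,6] → █
    (5,1)@(11, 3): e=[-12,118,14] → ·
    (1,2)@(3, 5): e=[84,34,2] → █
    (2,2)@(5, 5): e=[60,50,10] → █
    (3,2)@(7, 5): e=[36,66,18] → █
    (5,2)@(11, 5): e=[-12,98,34] → ·
    (1,3)@(3, 7): e=[84,14,22] → █
    (5,3)@(11, 7): e=[-12,78,54] → ·
    (1,4)@(3, 9): e=[84,-6,42] → ·
    (2,4)@(5, 9): e=[60,10,50] → █
    (5,4)@(11, 9): e=[-12,58,74] → ·
    (2,5)@(5, 11): e=[60,-10,70] → ·
  covered (15 px):
    · · · · · ·
    · · · · █ ·
    · █ █ █ █ ·
    · █ █ █ █ ·
    · · █ █ █ ·
    · · · █ █ ·
    · · · · █ ·
    · · · · · ·
    · · · · · ·
    · · · · · ·
T3:
  2·area = 44  (B↔C swapped to make it positive)
  edge (4, 16)→(12, 19): d=(8,3) right/bottom  bias=-1
  edge (12, 19)→(0, 20): d=(-12,1) right/bottom  bias=-1
  edge (0, 20)→(4, 16): d=(4,-4) top-left  bias=+0
    (5,4)@(11, 9): e=[-77,121,0] → ·  [on edge]
    (4,5)@(9, 11): e=[-55,99,0] → ·  [on edge]
    (3,6)@(7, 13): e=[-33,77,0] → ·  [on edge]
    (2,7)@(5, 15): e=[-11,55,0] → ·  [on edge]
    (1,8)@(3, 17): e=[11,33,0] → █  [on edge]
    (2,8)@(5, 17): e=[5,31,8] → █
    (3,8)@(7, 17): e=[-1,29,16] → ·
    (0,9)@(1, 19): e=[33,11,0] → █  [on edge]
    (3,9)@(7, 19): e=[15,5,24] → █
    (4,9)@(9, 19): e=[9,3,32] → █
    (5,9)@(11, 19): e=[3,1,40] → █
  covered (8 px):
    · · · · · ·
    · · · · · ·
    · · · · · ·
    · · · · · ·
    · · · · · ·
    · · · · · ·
    · · · · · ·
    · · · · · ·
    · █ █ · · ·
    █ █ █ █ █ █

Result: [2,24,2]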